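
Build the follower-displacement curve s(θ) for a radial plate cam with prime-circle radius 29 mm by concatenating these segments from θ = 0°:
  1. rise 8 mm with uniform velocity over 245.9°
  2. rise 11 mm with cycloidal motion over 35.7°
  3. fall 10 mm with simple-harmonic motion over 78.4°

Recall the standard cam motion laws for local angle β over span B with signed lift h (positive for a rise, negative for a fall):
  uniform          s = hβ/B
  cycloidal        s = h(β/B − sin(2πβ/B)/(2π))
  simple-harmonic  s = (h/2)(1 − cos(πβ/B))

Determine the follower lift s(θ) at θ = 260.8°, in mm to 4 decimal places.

seg 1 [0°–245.9°] uniform, h=8: full span → s += 8 → s = 8.0000
seg 2 [245.9°–281.6°] cycloidal, h=11: θ=260.8° here. β=14.9, B=35.7. 11·(0.4174 − sin(2π·0.4174)/(2π)) = 3.7224 → s = 11.7224

11.7224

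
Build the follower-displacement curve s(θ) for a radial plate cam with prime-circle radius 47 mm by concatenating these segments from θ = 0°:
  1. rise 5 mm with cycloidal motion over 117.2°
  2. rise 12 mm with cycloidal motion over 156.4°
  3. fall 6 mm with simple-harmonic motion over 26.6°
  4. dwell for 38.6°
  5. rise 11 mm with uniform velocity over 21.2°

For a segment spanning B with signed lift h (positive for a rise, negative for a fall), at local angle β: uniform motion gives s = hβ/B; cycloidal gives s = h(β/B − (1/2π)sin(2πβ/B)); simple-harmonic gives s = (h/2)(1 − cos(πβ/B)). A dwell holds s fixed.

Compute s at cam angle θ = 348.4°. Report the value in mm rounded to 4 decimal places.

seg 1 [0°–117.2°] cycloidal, h=5: full span → s += 5 → s = 5.0000
seg 2 [117.2°–273.6°] cycloidal, h=12: full span → s += 12 → s = 17.0000
seg 3 [273.6°–300.2°] simple-harmonic, h=-6: full span → s += -6 → s = 11.0000
seg 4 [300.2°–338.8°] dwell: s stays 11.0000
seg 5 [338.8°–360°] uniform, h=11: θ=348.4° here. β=9.6, B=21.2. 11·9.6/21.2 = 4.9811 → s = 15.9811

15.9811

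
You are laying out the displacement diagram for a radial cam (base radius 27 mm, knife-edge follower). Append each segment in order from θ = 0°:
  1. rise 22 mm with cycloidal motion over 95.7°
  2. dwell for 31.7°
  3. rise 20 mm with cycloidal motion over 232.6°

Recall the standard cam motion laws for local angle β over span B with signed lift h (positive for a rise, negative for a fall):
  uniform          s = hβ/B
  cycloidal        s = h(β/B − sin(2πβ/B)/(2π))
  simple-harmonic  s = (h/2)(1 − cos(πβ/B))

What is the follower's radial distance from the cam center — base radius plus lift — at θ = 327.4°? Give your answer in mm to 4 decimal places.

seg 1 [0°–95.7°] cycloidal, h=22: full span → s += 22 → s = 22.0000
seg 2 [95.7°–127.4°] dwell: s stays 22.0000
seg 3 [127.4°–360°] cycloidal, h=20: θ=327.4° here. β=200, B=232.6. 20·(0.8598 − sin(2π·0.8598)/(2π)) = 19.6515 → s = 41.6515
radial distance = base radius + s = 27 + 41.6515 = 68.6515

68.6515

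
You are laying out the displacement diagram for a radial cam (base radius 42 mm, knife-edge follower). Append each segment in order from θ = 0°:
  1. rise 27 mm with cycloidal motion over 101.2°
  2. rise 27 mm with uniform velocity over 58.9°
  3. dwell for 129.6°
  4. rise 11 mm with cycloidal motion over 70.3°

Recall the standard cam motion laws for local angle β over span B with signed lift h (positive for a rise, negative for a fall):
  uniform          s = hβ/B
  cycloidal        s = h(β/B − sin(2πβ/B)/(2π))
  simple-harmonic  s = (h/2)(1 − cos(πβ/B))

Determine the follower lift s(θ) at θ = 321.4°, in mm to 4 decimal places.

seg 1 [0°–101.2°] cycloidal, h=27: full span → s += 27 → s = 27.0000
seg 2 [101.2°–160.1°] uniform, h=27: full span → s += 27 → s = 54.0000
seg 3 [160.1°–289.7°] dwell: s stays 54.0000
seg 4 [289.7°–360°] cycloidal, h=11: θ=321.4° here. β=31.7, B=70.3. 11·(0.4509 − sin(2π·0.4509)/(2π)) = 4.4289 → s = 58.4289

58.4289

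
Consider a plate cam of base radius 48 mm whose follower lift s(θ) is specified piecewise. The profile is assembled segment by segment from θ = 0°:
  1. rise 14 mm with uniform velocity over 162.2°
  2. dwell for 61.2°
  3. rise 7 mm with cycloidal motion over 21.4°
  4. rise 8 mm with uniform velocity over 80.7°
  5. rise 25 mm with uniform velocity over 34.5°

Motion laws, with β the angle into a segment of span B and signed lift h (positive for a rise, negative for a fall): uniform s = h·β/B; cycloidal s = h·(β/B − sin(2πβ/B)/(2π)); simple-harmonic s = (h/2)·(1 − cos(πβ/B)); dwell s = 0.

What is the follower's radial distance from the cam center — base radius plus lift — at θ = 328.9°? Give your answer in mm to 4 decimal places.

seg 1 [0°–162.2°] uniform, h=14: full span → s += 14 → s = 14.0000
seg 2 [162.2°–223.4°] dwell: s stays 14.0000
seg 3 [223.4°–244.8°] cycloidal, h=7: full span → s += 7 → s = 21.0000
seg 4 [244.8°–325.5°] uniform, h=8: full span → s += 8 → s = 29.0000
seg 5 [325.5°–360°] uniform, h=25: θ=328.9° here. β=3.4, B=34.5. 25·3.4/34.5 = 2.4638 → s = 31.4638
radial distance = base radius + s = 48 + 31.4638 = 79.4638

79.4638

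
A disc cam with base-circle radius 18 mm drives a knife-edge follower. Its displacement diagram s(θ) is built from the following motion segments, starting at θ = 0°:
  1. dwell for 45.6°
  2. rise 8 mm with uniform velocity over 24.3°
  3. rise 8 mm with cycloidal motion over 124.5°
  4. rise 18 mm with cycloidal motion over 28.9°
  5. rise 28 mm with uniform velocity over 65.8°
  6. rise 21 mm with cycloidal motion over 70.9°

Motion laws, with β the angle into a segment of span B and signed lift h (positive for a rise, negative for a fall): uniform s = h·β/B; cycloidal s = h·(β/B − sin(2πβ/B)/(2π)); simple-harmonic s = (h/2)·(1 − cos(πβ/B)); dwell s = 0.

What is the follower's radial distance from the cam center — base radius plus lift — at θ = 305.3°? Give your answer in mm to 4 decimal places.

seg 1 [0°–45.6°] dwell: s stays 0.0000
seg 2 [45.6°–69.9°] uniform, h=8: full span → s += 8 → s = 8.0000
seg 3 [69.9°–194.4°] cycloidal, h=8: full span → s += 8 → s = 16.0000
seg 4 [194.4°–223.3°] cycloidal, h=18: full span → s += 18 → s = 34.0000
seg 5 [223.3°–289.1°] uniform, h=28: full span → s += 28 → s = 62.0000
seg 6 [289.1°–360°] cycloidal, h=21: θ=305.3° here. β=16.2, B=70.9. 21·(0.2285 − sin(2π·0.2285)/(2π)) = 1.4865 → s = 63.4865
radial distance = base radius + s = 18 + 63.4865 = 81.4865

81.4865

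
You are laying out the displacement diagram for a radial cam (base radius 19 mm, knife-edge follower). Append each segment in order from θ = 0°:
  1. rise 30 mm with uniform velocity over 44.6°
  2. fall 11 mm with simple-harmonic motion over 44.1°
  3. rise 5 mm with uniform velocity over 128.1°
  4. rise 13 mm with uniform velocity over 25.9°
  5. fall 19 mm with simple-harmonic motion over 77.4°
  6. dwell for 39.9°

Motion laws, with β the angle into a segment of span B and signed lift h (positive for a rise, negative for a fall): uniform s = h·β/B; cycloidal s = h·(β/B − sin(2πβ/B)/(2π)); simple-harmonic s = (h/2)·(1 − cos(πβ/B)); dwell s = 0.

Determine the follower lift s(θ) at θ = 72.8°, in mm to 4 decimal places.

seg 1 [0°–44.6°] uniform, h=30: full span → s += 30 → s = 30.0000
seg 2 [44.6°–88.7°] simple-harmonic, h=-11: θ=72.8° here. β=28.2, B=44.1. -11/2·(1 − cos(π·0.6395)) = -7.8333 → s = 22.1667

22.1667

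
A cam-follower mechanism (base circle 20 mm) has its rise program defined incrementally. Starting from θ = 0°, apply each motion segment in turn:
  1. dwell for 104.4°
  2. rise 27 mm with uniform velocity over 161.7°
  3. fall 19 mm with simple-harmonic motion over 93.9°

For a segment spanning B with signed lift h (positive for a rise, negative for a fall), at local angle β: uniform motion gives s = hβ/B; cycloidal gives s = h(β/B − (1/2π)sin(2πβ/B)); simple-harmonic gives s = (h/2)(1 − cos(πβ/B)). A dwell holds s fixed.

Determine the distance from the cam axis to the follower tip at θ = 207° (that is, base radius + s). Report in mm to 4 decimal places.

seg 1 [0°–104.4°] dwell: s stays 0.0000
seg 2 [104.4°–266.1°] uniform, h=27: θ=207° here. β=102.6, B=161.7. 27·102.6/161.7 = 17.1317 → s = 17.1317
radial distance = base radius + s = 20 + 17.1317 = 37.1317

37.1317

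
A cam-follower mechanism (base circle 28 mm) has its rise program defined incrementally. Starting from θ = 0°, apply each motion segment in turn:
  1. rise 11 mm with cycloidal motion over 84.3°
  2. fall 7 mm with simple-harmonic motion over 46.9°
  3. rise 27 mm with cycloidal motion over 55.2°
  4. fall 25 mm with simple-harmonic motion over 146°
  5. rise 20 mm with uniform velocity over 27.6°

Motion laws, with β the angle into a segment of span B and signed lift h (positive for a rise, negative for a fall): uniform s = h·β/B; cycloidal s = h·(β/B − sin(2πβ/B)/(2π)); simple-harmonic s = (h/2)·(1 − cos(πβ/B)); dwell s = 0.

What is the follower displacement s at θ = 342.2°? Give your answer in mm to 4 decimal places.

seg 1 [0°–84.3°] cycloidal, h=11: full span → s += 11 → s = 11.0000
seg 2 [84.3°–131.2°] simple-harmonic, h=-7: full span → s += -7 → s = 4.0000
seg 3 [131.2°–186.4°] cycloidal, h=27: full span → s += 27 → s = 31.0000
seg 4 [186.4°–332.4°] simple-harmonic, h=-25: full span → s += -25 → s = 6.0000
seg 5 [332.4°–360°] uniform, h=20: θ=342.2° here. β=9.8, B=27.6. 20·9.8/27.6 = 7.1014 → s = 13.1014

13.1014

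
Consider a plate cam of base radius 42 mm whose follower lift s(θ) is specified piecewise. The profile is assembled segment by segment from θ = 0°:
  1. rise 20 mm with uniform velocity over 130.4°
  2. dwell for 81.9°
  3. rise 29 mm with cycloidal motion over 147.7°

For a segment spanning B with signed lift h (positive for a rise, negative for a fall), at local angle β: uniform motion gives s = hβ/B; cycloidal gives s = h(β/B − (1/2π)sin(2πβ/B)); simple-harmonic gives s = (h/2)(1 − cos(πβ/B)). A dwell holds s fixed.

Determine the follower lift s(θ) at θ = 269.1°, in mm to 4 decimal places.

seg 1 [0°–130.4°] uniform, h=20: full span → s += 20 → s = 20.0000
seg 2 [130.4°–212.3°] dwell: s stays 20.0000
seg 3 [212.3°–360°] cycloidal, h=29: θ=269.1° here. β=56.8, B=147.7. 29·(0.3846 − sin(2π·0.3846)/(2π)) = 8.0906 → s = 28.0906

28.0906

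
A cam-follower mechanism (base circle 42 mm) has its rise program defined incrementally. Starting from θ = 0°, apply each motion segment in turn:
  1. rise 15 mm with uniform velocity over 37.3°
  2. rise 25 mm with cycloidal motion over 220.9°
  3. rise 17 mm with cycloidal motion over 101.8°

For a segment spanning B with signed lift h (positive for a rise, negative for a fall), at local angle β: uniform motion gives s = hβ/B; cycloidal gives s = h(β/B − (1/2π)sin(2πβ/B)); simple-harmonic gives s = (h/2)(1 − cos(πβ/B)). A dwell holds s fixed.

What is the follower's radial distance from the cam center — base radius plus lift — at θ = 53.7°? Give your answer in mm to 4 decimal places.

seg 1 [0°–37.3°] uniform, h=15: full span → s += 15 → s = 15.0000
seg 2 [37.3°–258.2°] cycloidal, h=25: θ=53.7° here. β=16.4, B=220.9. 25·(0.0742 − sin(2π·0.0742)/(2π)) = 0.0666 → s = 15.0666
radial distance = base radius + s = 42 + 15.0666 = 57.0666

57.0666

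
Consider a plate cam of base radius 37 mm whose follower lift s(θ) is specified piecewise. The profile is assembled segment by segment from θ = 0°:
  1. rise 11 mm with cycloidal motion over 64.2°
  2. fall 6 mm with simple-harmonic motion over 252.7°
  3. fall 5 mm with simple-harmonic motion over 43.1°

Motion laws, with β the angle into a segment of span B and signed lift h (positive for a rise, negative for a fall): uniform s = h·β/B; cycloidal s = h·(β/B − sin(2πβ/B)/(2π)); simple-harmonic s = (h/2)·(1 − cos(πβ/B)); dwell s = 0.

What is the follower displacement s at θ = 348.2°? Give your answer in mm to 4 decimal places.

seg 1 [0°–64.2°] cycloidal, h=11: full span → s += 11 → s = 11.0000
seg 2 [64.2°–316.9°] simple-harmonic, h=-6: full span → s += -6 → s = 5.0000
seg 3 [316.9°–360°] simple-harmonic, h=-5: θ=348.2° here. β=31.3, B=43.1. -5/2·(1 − cos(π·0.7262)) = -4.1309 → s = 0.8691

0.8691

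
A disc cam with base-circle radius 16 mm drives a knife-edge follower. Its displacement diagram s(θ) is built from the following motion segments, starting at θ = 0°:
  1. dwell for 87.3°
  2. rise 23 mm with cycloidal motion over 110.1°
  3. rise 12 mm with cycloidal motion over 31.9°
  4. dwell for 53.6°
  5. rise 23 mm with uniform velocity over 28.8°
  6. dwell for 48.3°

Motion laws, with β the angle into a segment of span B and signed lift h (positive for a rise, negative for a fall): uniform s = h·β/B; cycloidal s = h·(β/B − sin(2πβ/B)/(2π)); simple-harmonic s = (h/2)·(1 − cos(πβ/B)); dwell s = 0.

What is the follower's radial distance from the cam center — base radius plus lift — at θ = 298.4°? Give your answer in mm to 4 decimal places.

seg 1 [0°–87.3°] dwell: s stays 0.0000
seg 2 [87.3°–197.4°] cycloidal, h=23: full span → s += 23 → s = 23.0000
seg 3 [197.4°–229.3°] cycloidal, h=12: full span → s += 12 → s = 35.0000
seg 4 [229.3°–282.9°] dwell: s stays 35.0000
seg 5 [282.9°–311.7°] uniform, h=23: θ=298.4° here. β=15.5, B=28.8. 23·15.5/28.8 = 12.3785 → s = 47.3785
radial distance = base radius + s = 16 + 47.3785 = 63.3785

63.3785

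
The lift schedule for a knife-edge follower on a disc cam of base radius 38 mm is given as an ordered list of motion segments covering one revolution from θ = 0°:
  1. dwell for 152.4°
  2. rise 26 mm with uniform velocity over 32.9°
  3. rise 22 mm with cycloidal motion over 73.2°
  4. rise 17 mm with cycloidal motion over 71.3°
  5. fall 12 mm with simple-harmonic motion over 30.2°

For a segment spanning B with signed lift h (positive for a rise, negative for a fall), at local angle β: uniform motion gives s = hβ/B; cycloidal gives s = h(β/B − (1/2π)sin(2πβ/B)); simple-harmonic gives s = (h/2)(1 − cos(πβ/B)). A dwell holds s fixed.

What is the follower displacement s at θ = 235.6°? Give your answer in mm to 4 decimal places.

seg 1 [0°–152.4°] dwell: s stays 0.0000
seg 2 [152.4°–185.3°] uniform, h=26: full span → s += 26 → s = 26.0000
seg 3 [185.3°–258.5°] cycloidal, h=22: θ=235.6° here. β=50.3, B=73.2. 22·(0.6872 − sin(2π·0.6872)/(2π)) = 18.3495 → s = 44.3495

44.3495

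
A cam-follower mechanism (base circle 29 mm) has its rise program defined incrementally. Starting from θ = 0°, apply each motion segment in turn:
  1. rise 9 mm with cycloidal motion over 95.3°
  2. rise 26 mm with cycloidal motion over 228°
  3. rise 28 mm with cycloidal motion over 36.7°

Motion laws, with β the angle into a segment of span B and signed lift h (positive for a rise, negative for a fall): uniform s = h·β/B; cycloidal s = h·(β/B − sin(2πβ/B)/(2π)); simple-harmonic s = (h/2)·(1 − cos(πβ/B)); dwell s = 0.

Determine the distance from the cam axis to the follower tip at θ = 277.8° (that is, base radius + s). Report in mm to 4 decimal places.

seg 1 [0°–95.3°] cycloidal, h=9: full span → s += 9 → s = 9.0000
seg 2 [95.3°–323.3°] cycloidal, h=26: θ=277.8° here. β=182.5, B=228. 26·(0.8004 − sin(2π·0.8004)/(2π)) = 24.7434 → s = 33.7434
radial distance = base radius + s = 29 + 33.7434 = 62.7434

62.7434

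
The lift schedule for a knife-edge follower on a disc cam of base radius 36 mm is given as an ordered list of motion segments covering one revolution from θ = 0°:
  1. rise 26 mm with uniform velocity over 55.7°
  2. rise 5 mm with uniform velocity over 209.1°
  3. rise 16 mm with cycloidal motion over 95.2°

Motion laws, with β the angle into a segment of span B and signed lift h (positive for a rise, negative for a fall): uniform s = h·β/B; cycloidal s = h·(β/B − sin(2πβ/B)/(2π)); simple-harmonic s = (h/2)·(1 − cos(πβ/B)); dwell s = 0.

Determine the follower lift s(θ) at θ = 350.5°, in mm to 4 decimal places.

seg 1 [0°–55.7°] uniform, h=26: full span → s += 26 → s = 26.0000
seg 2 [55.7°–264.8°] uniform, h=5: full span → s += 5 → s = 31.0000
seg 3 [264.8°–360°] cycloidal, h=16: θ=350.5° here. β=85.7, B=95.2. 16·(0.9002 − sin(2π·0.9002)/(2π)) = 15.8974 → s = 46.8974

46.8974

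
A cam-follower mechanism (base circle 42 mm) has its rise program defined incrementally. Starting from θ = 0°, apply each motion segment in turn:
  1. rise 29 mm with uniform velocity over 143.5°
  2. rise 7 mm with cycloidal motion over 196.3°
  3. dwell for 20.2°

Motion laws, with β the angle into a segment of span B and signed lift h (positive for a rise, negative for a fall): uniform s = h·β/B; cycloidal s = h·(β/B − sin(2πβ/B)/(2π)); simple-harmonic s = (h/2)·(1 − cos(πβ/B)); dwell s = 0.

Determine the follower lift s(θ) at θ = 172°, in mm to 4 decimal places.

seg 1 [0°–143.5°] uniform, h=29: full span → s += 29 → s = 29.0000
seg 2 [143.5°–339.8°] cycloidal, h=7: θ=172° here. β=28.5, B=196.3. 7·(0.1452 − sin(2π·0.1452)/(2π)) = 0.1352 → s = 29.1352

29.1352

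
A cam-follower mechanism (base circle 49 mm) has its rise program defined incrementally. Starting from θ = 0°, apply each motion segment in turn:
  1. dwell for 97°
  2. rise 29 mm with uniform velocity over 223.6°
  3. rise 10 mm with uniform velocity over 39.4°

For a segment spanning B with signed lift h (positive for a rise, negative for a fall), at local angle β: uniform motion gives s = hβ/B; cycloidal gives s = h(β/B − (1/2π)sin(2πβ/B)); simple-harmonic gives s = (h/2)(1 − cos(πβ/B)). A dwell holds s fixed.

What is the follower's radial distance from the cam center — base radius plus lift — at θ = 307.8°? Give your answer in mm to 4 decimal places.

seg 1 [0°–97°] dwell: s stays 0.0000
seg 2 [97°–320.6°] uniform, h=29: θ=307.8° here. β=210.8, B=223.6. 29·210.8/223.6 = 27.3399 → s = 27.3399
radial distance = base radius + s = 49 + 27.3399 = 76.3399

76.3399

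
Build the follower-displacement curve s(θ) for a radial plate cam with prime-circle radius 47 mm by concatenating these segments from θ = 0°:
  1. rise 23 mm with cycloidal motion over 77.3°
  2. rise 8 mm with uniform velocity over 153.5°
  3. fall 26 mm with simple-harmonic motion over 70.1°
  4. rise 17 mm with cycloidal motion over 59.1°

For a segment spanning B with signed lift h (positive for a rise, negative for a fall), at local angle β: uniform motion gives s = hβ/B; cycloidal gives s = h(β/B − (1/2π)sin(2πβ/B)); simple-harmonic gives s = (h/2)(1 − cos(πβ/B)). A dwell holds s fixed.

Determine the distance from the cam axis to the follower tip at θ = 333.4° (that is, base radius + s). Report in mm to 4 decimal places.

seg 1 [0°–77.3°] cycloidal, h=23: full span → s += 23 → s = 23.0000
seg 2 [77.3°–230.8°] uniform, h=8: full span → s += 8 → s = 31.0000
seg 3 [230.8°–300.9°] simple-harmonic, h=-26: full span → s += -26 → s = 5.0000
seg 4 [300.9°–360°] cycloidal, h=17: θ=333.4° here. β=32.5, B=59.1. 17·(0.5499 − sin(2π·0.5499)/(2π)) = 10.1833 → s = 15.1833
radial distance = base radius + s = 47 + 15.1833 = 62.1833

62.1833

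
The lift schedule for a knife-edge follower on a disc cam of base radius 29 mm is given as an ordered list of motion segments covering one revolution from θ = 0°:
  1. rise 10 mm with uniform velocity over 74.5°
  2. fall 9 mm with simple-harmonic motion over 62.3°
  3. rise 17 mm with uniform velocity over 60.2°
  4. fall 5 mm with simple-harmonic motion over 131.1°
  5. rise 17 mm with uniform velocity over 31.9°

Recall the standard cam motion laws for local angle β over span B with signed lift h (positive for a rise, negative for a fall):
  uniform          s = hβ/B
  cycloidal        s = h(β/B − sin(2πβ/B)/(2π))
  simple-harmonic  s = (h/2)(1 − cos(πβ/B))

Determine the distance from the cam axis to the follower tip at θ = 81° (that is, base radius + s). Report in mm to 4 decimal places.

seg 1 [0°–74.5°] uniform, h=10: full span → s += 10 → s = 10.0000
seg 2 [74.5°–136.8°] simple-harmonic, h=-9: θ=81° here. β=6.5, B=62.3. -9/2·(1 − cos(π·0.1043)) = -0.2396 → s = 9.7604
radial distance = base radius + s = 29 + 9.7604 = 38.7604

38.7604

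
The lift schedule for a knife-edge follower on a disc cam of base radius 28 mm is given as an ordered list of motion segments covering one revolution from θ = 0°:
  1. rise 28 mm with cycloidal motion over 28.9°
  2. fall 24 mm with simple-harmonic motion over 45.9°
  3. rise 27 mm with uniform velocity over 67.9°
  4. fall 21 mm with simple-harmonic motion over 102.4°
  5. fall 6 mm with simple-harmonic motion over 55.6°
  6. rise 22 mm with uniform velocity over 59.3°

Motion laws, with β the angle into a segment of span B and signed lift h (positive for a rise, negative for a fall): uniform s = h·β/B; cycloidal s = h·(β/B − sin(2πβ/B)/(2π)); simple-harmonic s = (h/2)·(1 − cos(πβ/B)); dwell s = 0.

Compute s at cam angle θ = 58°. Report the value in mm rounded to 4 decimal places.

seg 1 [0°–28.9°] cycloidal, h=28: full span → s += 28 → s = 28.0000
seg 2 [28.9°–74.8°] simple-harmonic, h=-24: θ=58° here. β=29.1, B=45.9. -24/2·(1 − cos(π·0.6340)) = -16.9033 → s = 11.0967

11.0967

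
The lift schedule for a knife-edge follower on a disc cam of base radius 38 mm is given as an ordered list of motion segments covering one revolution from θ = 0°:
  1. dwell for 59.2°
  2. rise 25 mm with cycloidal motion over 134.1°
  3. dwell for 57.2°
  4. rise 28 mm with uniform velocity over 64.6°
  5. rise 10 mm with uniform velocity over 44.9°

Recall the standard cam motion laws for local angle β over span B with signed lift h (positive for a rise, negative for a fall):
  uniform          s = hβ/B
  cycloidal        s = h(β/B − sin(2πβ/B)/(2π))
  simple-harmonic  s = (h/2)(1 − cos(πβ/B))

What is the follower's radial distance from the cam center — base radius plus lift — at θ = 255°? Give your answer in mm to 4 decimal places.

seg 1 [0°–59.2°] dwell: s stays 0.0000
seg 2 [59.2°–193.3°] cycloidal, h=25: full span → s += 25 → s = 25.0000
seg 3 [193.3°–250.5°] dwell: s stays 25.0000
seg 4 [250.5°–315.1°] uniform, h=28: θ=255° here. β=4.5, B=64.6. 28·4.5/64.6 = 1.9505 → s = 26.9505
radial distance = base radius + s = 38 + 26.9505 = 64.9505

64.9505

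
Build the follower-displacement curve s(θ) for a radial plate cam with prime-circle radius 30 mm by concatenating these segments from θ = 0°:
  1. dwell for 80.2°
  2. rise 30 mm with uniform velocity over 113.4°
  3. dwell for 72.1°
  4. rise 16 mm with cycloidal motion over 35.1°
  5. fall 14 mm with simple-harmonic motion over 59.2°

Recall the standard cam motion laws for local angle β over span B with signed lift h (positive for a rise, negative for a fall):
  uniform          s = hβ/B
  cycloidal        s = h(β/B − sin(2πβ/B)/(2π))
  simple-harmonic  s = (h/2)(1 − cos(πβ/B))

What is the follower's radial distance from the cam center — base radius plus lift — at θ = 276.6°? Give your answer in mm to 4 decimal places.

seg 1 [0°–80.2°] dwell: s stays 0.0000
seg 2 [80.2°–193.6°] uniform, h=30: full span → s += 30 → s = 30.0000
seg 3 [193.6°–265.7°] dwell: s stays 30.0000
seg 4 [265.7°–300.8°] cycloidal, h=16: θ=276.6° here. β=10.9, B=35.1. 16·(0.3105 − sin(2π·0.3105)/(2π)) = 2.6042 → s = 32.6042
radial distance = base radius + s = 30 + 32.6042 = 62.6042

62.6042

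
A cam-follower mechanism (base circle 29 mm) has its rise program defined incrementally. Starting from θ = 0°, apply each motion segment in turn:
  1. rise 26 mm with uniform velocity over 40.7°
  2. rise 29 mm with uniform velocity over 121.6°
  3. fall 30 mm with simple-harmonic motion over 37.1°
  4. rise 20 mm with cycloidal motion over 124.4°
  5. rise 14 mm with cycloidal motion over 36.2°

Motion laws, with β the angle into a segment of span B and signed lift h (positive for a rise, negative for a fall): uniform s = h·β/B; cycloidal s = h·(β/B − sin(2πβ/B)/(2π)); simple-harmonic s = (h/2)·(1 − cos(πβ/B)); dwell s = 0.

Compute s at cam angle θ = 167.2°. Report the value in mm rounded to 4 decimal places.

seg 1 [0°–40.7°] uniform, h=26: full span → s += 26 → s = 26.0000
seg 2 [40.7°–162.3°] uniform, h=29: full span → s += 29 → s = 55.0000
seg 3 [162.3°–199.4°] simple-harmonic, h=-30: θ=167.2° here. β=4.9, B=37.1. -30/2·(1 − cos(π·0.1321)) = -1.2728 → s = 53.7272

53.7272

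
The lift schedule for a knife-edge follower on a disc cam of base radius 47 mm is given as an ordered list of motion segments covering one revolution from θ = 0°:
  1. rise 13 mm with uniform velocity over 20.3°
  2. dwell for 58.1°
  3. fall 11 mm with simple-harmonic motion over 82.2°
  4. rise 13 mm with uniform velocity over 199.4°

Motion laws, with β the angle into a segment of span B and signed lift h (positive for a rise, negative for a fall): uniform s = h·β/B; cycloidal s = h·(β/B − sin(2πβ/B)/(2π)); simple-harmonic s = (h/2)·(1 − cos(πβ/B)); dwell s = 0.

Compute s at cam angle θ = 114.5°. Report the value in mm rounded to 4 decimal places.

seg 1 [0°–20.3°] uniform, h=13: full span → s += 13 → s = 13.0000
seg 2 [20.3°–78.4°] dwell: s stays 13.0000
seg 3 [78.4°–160.6°] simple-harmonic, h=-11: θ=114.5° here. β=36.1, B=82.2. -11/2·(1 − cos(π·0.4392)) = -4.4554 → s = 8.5446

8.5446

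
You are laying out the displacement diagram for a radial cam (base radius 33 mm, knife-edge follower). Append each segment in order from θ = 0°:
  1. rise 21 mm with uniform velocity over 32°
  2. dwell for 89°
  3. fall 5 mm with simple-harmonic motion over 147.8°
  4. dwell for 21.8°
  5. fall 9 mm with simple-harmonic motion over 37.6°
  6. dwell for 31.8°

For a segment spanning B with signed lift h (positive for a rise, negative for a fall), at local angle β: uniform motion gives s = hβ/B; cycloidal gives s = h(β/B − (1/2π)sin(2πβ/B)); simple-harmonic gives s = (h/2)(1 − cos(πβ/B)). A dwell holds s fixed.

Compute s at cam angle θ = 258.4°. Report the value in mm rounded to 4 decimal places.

seg 1 [0°–32°] uniform, h=21: full span → s += 21 → s = 21.0000
seg 2 [32°–121°] dwell: s stays 21.0000
seg 3 [121°–268.8°] simple-harmonic, h=-5: θ=258.4° here. β=137.4, B=147.8. -5/2·(1 − cos(π·0.9296)) = -4.9392 → s = 16.0608

16.0608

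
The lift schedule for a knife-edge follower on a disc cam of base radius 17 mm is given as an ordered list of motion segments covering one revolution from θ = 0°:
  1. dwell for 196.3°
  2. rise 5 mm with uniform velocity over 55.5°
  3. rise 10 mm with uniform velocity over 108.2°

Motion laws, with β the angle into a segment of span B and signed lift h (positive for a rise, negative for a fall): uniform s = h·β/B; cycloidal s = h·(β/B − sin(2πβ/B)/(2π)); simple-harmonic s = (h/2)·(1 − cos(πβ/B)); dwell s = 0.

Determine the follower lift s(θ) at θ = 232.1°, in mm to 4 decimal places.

seg 1 [0°–196.3°] dwell: s stays 0.0000
seg 2 [196.3°–251.8°] uniform, h=5: θ=232.1° here. β=35.8, B=55.5. 5·35.8/55.5 = 3.2252 → s = 3.2252

3.2252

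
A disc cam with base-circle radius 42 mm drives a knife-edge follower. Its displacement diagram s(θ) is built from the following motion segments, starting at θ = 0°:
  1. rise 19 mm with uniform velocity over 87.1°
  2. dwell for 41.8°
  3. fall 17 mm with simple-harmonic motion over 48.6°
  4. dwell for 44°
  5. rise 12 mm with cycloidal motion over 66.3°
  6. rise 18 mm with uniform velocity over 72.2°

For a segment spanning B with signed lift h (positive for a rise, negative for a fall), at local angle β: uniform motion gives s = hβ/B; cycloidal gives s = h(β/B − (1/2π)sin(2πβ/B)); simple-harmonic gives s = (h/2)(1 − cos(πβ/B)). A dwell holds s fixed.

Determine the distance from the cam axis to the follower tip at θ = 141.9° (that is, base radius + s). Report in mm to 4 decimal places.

seg 1 [0°–87.1°] uniform, h=19: full span → s += 19 → s = 19.0000
seg 2 [87.1°–128.9°] dwell: s stays 19.0000
seg 3 [128.9°–177.5°] simple-harmonic, h=-17: θ=141.9° here. β=13, B=48.6. -17/2·(1 − cos(π·0.2675)) = -2.8287 → s = 16.1713
radial distance = base radius + s = 42 + 16.1713 = 58.1713

58.1713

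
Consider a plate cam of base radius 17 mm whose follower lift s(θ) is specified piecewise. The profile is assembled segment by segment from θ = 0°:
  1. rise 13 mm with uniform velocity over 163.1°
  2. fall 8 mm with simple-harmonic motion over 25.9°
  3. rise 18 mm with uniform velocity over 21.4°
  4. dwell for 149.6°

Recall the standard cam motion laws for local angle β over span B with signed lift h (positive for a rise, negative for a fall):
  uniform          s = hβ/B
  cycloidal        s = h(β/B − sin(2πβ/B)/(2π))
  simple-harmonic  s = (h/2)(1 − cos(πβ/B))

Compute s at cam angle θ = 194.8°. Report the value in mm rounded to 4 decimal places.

seg 1 [0°–163.1°] uniform, h=13: full span → s += 13 → s = 13.0000
seg 2 [163.1°–189°] simple-harmonic, h=-8: full span → s += -8 → s = 5.0000
seg 3 [189°–210.4°] uniform, h=18: θ=194.8° here. β=5.8, B=21.4. 18·5.8/21.4 = 4.8785 → s = 9.8785

9.8785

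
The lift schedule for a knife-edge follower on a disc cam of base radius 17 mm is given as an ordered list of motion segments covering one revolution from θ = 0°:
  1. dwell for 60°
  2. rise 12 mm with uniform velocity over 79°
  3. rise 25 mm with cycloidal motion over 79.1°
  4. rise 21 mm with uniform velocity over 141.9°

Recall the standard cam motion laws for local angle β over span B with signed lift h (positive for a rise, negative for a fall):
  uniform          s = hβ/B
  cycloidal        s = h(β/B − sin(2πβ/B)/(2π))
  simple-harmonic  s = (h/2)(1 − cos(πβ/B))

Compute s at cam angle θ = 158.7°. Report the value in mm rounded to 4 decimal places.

seg 1 [0°–60°] dwell: s stays 0.0000
seg 2 [60°–139°] uniform, h=12: full span → s += 12 → s = 12.0000
seg 3 [139°–218.1°] cycloidal, h=25: θ=158.7° here. β=19.7, B=79.1. 25·(0.2491 − sin(2π·0.2491)/(2π)) = 2.2475 → s = 14.2475

14.2475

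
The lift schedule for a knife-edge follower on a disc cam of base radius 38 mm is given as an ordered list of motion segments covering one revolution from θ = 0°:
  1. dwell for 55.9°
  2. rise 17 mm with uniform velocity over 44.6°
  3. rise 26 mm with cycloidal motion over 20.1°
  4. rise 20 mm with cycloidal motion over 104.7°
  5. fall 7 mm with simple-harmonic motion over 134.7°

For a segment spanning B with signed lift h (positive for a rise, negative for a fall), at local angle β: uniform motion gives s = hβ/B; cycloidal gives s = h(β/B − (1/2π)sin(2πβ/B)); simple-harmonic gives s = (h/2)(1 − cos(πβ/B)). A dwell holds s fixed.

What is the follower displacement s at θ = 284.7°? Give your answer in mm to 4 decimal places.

seg 1 [0°–55.9°] dwell: s stays 0.0000
seg 2 [55.9°–100.5°] uniform, h=17: full span → s += 17 → s = 17.0000
seg 3 [100.5°–120.6°] cycloidal, h=26: full span → s += 26 → s = 43.0000
seg 4 [120.6°–225.3°] cycloidal, h=20: full span → s += 20 → s = 63.0000
seg 5 [225.3°–360°] simple-harmonic, h=-7: θ=284.7° here. β=59.4, B=134.7. -7/2·(1 − cos(π·0.4410)) = -2.8548 → s = 60.1452

60.1452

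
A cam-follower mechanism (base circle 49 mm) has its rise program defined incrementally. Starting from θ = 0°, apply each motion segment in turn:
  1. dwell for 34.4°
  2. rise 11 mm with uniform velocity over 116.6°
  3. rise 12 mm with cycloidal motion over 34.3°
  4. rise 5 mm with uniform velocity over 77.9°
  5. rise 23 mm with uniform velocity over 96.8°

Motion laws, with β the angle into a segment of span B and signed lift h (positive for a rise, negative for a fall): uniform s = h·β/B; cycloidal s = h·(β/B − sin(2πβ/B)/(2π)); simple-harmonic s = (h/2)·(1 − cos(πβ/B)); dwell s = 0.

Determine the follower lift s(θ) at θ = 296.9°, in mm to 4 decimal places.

seg 1 [0°–34.4°] dwell: s stays 0.0000
seg 2 [34.4°–151°] uniform, h=11: full span → s += 11 → s = 11.0000
seg 3 [151°–185.3°] cycloidal, h=12: full span → s += 12 → s = 23.0000
seg 4 [185.3°–263.2°] uniform, h=5: full span → s += 5 → s = 28.0000
seg 5 [263.2°–360°] uniform, h=23: θ=296.9° here. β=33.7, B=96.8. 23·33.7/96.8 = 8.0072 → s = 36.0072

36.0072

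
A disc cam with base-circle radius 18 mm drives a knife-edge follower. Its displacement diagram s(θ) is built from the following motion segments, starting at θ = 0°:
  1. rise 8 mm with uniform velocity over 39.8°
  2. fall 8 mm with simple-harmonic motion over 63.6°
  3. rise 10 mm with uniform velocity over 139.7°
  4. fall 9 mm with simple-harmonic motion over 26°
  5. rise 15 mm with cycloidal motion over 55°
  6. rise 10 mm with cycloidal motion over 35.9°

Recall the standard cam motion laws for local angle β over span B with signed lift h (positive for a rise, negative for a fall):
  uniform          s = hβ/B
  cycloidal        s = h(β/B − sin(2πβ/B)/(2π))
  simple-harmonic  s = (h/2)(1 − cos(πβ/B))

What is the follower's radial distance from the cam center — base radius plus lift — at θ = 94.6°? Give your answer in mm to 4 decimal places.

seg 1 [0°–39.8°] uniform, h=8: full span → s += 8 → s = 8.0000
seg 2 [39.8°–103.4°] simple-harmonic, h=-8: θ=94.6° here. β=54.8, B=63.6. -8/2·(1 − cos(π·0.8616)) = -7.6280 → s = 0.3720
radial distance = base radius + s = 18 + 0.3720 = 18.3720

18.3720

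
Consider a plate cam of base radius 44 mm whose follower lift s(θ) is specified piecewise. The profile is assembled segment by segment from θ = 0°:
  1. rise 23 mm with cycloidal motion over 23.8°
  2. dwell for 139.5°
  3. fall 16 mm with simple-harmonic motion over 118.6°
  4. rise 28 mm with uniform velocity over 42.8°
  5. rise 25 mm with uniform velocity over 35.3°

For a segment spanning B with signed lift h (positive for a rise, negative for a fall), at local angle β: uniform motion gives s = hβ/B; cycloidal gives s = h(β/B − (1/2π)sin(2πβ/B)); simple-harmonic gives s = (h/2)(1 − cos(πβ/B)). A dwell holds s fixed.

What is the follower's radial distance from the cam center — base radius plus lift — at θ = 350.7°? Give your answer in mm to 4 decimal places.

seg 1 [0°–23.8°] cycloidal, h=23: full span → s += 23 → s = 23.0000
seg 2 [23.8°–163.3°] dwell: s stays 23.0000
seg 3 [163.3°–281.9°] simple-harmonic, h=-16: full span → s += -16 → s = 7.0000
seg 4 [281.9°–324.7°] uniform, h=28: full span → s += 28 → s = 35.0000
seg 5 [324.7°–360°] uniform, h=25: θ=350.7° here. β=26, B=35.3. 25·26/35.3 = 18.4136 → s = 53.4136
radial distance = base radius + s = 44 + 53.4136 = 97.4136

97.4136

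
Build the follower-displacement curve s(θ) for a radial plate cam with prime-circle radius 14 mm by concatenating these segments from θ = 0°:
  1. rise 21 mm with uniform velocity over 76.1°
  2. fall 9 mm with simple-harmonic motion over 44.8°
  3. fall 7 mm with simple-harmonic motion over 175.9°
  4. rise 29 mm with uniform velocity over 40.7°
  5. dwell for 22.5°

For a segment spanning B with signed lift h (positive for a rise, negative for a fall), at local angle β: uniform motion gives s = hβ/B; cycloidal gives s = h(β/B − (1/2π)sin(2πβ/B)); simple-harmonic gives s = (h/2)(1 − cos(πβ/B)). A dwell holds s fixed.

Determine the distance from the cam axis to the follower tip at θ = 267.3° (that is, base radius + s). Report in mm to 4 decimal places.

seg 1 [0°–76.1°] uniform, h=21: full span → s += 21 → s = 21.0000
seg 2 [76.1°–120.9°] simple-harmonic, h=-9: full span → s += -9 → s = 12.0000
seg 3 [120.9°–296.8°] simple-harmonic, h=-7: θ=267.3° here. β=146.4, B=175.9. -7/2·(1 − cos(π·0.8323)) = -6.5253 → s = 5.4747
radial distance = base radius + s = 14 + 5.4747 = 19.4747

19.4747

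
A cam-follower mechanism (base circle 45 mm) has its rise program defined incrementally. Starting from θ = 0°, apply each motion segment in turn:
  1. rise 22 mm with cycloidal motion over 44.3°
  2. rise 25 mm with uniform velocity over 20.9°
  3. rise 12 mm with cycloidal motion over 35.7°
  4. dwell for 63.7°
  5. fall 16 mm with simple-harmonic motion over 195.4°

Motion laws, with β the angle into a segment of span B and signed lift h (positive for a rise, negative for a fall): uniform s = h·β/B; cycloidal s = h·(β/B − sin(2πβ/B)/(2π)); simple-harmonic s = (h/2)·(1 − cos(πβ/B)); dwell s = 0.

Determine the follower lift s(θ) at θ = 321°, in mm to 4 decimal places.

seg 1 [0°–44.3°] cycloidal, h=22: full span → s += 22 → s = 22.0000
seg 2 [44.3°–65.2°] uniform, h=25: full span → s += 25 → s = 47.0000
seg 3 [65.2°–100.9°] cycloidal, h=12: full span → s += 12 → s = 59.0000
seg 4 [100.9°–164.6°] dwell: s stays 59.0000
seg 5 [164.6°–360°] simple-harmonic, h=-16: θ=321° here. β=156.4, B=195.4. -16/2·(1 − cos(π·0.8004)) = -14.4782 → s = 44.5218

44.5218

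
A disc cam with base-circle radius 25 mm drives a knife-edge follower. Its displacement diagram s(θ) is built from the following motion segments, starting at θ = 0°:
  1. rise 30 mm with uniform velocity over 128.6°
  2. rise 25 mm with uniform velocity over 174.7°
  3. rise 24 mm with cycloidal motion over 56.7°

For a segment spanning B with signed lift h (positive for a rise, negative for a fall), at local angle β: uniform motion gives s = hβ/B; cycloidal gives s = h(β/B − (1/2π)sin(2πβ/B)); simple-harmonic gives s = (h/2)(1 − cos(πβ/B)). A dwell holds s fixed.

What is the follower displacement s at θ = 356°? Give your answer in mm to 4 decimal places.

seg 1 [0°–128.6°] uniform, h=30: full span → s += 30 → s = 30.0000
seg 2 [128.6°–303.3°] uniform, h=25: full span → s += 25 → s = 55.0000
seg 3 [303.3°–360°] cycloidal, h=24: θ=356° here. β=52.7, B=56.7. 24·(0.9295 − sin(2π·0.9295)/(2π)) = 23.9451 → s = 78.9451

78.9451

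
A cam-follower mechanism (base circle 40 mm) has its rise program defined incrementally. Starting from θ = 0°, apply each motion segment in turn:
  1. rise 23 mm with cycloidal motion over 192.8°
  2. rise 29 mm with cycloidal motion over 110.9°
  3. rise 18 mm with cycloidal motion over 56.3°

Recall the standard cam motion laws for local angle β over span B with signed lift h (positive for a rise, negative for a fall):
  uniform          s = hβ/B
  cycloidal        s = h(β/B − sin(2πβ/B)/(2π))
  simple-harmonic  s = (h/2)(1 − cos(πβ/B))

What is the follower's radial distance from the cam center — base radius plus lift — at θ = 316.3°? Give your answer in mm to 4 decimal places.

seg 1 [0°–192.8°] cycloidal, h=23: full span → s += 23 → s = 23.0000
seg 2 [192.8°–303.7°] cycloidal, h=29: full span → s += 29 → s = 52.0000
seg 3 [303.7°–360°] cycloidal, h=18: θ=316.3° here. β=12.6, B=56.3. 18·(0.2238 − sin(2π·0.2238)/(2π)) = 1.2024 → s = 53.2024
radial distance = base radius + s = 40 + 53.2024 = 93.2024

93.2024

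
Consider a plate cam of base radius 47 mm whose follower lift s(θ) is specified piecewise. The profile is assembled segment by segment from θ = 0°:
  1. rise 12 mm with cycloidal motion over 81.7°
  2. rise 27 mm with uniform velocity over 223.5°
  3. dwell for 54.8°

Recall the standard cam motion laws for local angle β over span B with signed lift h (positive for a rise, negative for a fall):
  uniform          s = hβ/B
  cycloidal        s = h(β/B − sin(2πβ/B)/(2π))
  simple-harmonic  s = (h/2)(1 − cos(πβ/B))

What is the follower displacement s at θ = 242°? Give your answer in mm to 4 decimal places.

seg 1 [0°–81.7°] cycloidal, h=12: full span → s += 12 → s = 12.0000
seg 2 [81.7°–305.2°] uniform, h=27: θ=242° here. β=160.3, B=223.5. 27·160.3/223.5 = 19.3651 → s = 31.3651

31.3651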